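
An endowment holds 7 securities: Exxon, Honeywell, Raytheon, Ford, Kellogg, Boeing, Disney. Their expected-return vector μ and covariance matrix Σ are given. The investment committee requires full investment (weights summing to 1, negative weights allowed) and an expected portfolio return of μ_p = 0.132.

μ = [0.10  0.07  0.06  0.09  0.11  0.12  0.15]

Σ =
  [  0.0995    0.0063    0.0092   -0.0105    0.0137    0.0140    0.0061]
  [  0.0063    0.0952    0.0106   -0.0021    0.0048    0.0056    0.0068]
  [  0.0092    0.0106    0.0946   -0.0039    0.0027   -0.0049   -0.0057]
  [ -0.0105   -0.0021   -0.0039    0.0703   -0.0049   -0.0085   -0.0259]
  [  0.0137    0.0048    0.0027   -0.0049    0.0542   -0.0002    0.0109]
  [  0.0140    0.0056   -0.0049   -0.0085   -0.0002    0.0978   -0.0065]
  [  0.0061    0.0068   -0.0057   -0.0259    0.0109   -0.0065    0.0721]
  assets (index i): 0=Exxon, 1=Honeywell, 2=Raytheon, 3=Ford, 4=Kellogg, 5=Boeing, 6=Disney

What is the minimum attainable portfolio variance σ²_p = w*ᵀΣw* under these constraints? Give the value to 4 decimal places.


0.0207

u=Σ⁻¹μ = [0.5897  0.2752  0.8869  2.8358  1.4674  1.6213  3.0177]
v=Σ⁻¹𝟙 = [6.2241  6.2578  12.0340  26.8777  13.6772  13.4381  22.5031]
a=μᵀu=1.195299  b=𝟙ᵀu=10.694016  c=𝟙ᵀv=101.011987  D=ac−b²=6.377536
λ₁=(c·0.132−b)/D = (101.011987·0.132−10.694016)/6.377536 = 0.413885
λ₂=(a−b·0.132)/D = (1.195299−10.694016·0.132)/6.377536 = -0.033918
w* = 0.413885·u + -0.033918·v:
  w_0 = 0.413885·0.5897 + -0.033918·6.2241 = 0.0330  (Exxon)
  w_1 = 0.413885·0.2752 + -0.033918·6.2578 = -0.0984  (Honeywell)
  w_2 = 0.413885·0.8869 + -0.033918·12.0340 = -0.0411  (Raytheon)
  w_3 = 0.413885·2.8358 + -0.033918·26.8777 = 0.2621  (Ford)
  w_4 = 0.413885·1.4674 + -0.033918·13.6772 = 0.1434  (Kellogg)
  w_5 = 0.413885·1.6213 + -0.033918·13.4381 = 0.2152  (Boeing)
  w_6 = 0.413885·3.0177 + -0.033918·22.5031 = 0.4857  (Disney)
Σw_i=1.0000  μᵀw=0.1320
σ²=wᵀΣw=λ₁·μ_p+λ₂ = 0.413885·0.132 + -0.033918 = 0.020715 ≈ 0.0207


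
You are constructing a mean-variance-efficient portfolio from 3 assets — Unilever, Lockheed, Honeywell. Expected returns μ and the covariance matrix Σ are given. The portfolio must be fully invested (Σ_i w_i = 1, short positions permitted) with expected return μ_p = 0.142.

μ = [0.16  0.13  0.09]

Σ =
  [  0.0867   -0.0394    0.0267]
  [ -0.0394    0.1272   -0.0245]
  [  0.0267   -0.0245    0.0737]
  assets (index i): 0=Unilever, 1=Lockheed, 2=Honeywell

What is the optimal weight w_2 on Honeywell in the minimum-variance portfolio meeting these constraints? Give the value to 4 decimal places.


x=Σ⁻¹μ = [2.4334  1.9671  0.9935]
y=Σ⁻¹𝟙 = [14.1520  14.8200  13.3681]
a=μᵀx=0.734490  b=𝟙ᵀx=5.394061  c=𝟙ᵀy=42.340202  D=ac−b²=2.002559
λ₁=(c·0.142−b)/D = (42.340202·0.142−5.394061)/2.002559 = 0.308729
λ₂=(a−b·0.142)/D = (0.734490−5.394061·0.142)/2.002559 = -0.015713
w* = 0.308729·x + -0.015713·y:
  w_0 = 0.308729·2.4334 + -0.015713·14.1520 = 0.5289  (Unilever)
  w_1 = 0.308729·1.9671 + -0.015713·14.8200 = 0.3744  (Lockheed)
  w_2 = 0.308729·0.9935 + -0.015713·13.3681 = 0.0967  (Honeywell)
Σw_i=1.0000  μᵀw=0.1420
σ²=wᵀΣw=λ₁·μ_p+λ₂ = 0.308729·0.142 + -0.015713 = 0.028126 ≈ 0.0281

0.0967


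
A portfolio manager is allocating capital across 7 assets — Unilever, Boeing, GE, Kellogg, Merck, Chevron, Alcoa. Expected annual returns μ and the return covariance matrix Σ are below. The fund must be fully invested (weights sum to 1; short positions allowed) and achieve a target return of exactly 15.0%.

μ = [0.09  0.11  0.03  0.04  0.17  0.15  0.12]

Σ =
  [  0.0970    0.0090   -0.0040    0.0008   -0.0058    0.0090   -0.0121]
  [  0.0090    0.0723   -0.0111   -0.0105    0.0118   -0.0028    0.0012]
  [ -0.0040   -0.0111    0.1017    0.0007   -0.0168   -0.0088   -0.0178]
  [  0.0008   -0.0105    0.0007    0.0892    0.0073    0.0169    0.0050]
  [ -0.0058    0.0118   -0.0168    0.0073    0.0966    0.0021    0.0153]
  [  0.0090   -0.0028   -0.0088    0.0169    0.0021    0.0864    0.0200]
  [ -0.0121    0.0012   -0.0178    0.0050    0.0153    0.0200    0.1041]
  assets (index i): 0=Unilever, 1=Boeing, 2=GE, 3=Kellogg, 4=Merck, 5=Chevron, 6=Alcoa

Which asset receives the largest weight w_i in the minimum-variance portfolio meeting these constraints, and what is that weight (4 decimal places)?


Merck (0.3616)

u=Σ⁻¹μ = [0.9102  1.3602  1.0363  0.1194  1.6471  1.5240  0.8794]
v=Σ⁻¹𝟙 = [10.5391  14.9980  15.8120  9.8947  9.4031  8.1062  9.9473]
a=μᵀu=0.881538  b=𝟙ᵀu=7.476590  c=𝟙ᵀv=78.700446  D=ac−b²=13.478028
λ₁=(c·0.150−b)/D = (78.700446·0.150−7.476590)/13.478028 = 0.321151
λ₂=(a−b·0.150)/D = (0.881538−7.476590·0.150)/13.478028 = -0.017803
w* = 0.321151·u + -0.017803·v:
  w_0 = 0.321151·0.9102 + -0.017803·10.5391 = 0.1047  (Unilever)
  w_1 = 0.321151·1.3602 + -0.017803·14.9980 = 0.1698  (Boeing)
  w_2 = 0.321151·1.0363 + -0.017803·15.8120 = 0.0513  (GE)
  w_3 = 0.321151·0.1194 + -0.017803·9.8947 = -0.1378  (Kellogg)
  w_4 = 0.321151·1.6471 + -0.017803·9.4031 = 0.3616  (Merck)
  w_5 = 0.321151·1.5240 + -0.017803·8.1062 = 0.3451  (Chevron)
  w_6 = 0.321151·0.8794 + -0.017803·9.9473 = 0.1053  (Alcoa)
Σw_i=1.0000  μᵀw=0.1500
σ²=wᵀΣw=λ₁·μ_p+λ₂ = 0.321151·0.150 + -0.017803 = 0.030369 ≈ 0.0304


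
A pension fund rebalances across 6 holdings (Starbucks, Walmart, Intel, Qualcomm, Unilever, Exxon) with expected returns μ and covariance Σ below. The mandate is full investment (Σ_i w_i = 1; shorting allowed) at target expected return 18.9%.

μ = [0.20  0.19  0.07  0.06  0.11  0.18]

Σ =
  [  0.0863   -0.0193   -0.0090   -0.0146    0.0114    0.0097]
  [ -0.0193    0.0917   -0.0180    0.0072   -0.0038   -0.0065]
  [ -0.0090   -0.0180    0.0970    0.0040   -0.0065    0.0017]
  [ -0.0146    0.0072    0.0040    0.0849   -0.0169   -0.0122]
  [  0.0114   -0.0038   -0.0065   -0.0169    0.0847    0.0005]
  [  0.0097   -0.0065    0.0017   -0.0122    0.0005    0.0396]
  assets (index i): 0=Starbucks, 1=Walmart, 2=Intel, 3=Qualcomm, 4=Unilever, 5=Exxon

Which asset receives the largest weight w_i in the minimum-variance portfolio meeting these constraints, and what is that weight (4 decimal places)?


Exxon (0.4222)

p=Σ⁻¹μ = [2.7555  3.2138  1.5145  1.8420  1.5270  4.8812]
q=Σ⁻¹𝟙 = [15.1206  18.2090  14.8016  19.4788  15.4353  29.7083]
a=μᵀp=2.424848  b=𝟙ᵀp=15.734046  c=𝟙ᵀq=112.753572  D=ac−b²=25.850025
λ₁=(c·0.189−b)/D = (112.753572·0.189−15.734046)/25.850025 = 0.215720
λ₂=(a−b·0.189)/D = (2.424848−15.734046·0.189)/25.850025 = -0.021234
w* = 0.215720·p + -0.021234·q:
  w_0 = 0.215720·2.7555 + -0.021234·15.1206 = 0.2733  (Starbucks)
  w_1 = 0.215720·3.2138 + -0.021234·18.2090 = 0.3066  (Walmart)
  w_2 = 0.215720·1.5145 + -0.021234·14.8016 = 0.0124  (Intel)
  w_3 = 0.215720·1.8420 + -0.021234·19.4788 = -0.0162  (Qualcomm)
  w_4 = 0.215720·1.5270 + -0.021234·15.4353 = 0.0017  (Unilever)
  w_5 = 0.215720·4.8812 + -0.021234·29.7083 = 0.4222  (Exxon)
Σw_i=1.0000  μᵀw=0.1890
σ²=wᵀΣw=λ₁·μ_p+λ₂ = 0.215720·0.189 + -0.021234 = 0.019538 ≈ 0.0195


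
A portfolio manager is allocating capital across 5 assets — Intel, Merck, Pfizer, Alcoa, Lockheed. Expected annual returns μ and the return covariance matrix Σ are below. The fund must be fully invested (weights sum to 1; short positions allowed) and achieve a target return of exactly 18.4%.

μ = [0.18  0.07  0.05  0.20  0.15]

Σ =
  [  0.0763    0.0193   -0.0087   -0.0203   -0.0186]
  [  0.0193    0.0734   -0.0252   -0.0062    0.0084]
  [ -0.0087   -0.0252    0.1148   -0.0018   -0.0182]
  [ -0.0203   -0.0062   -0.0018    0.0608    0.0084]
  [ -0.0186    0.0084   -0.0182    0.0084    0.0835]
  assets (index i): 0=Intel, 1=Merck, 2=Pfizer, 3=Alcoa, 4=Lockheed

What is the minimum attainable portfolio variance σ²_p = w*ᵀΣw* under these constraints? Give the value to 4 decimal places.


p=Σ⁻¹μ = [4.2066  0.3803  1.3091  4.4212  2.5358]
q=Σ⁻¹𝟙 = [21.8050  13.5615  16.3513  23.2888  16.6901]
a=μᵀp=2.113875  b=𝟙ᵀp=12.853032  c=𝟙ᵀq=91.696622  D=ac−b²=28.634731
λ₁=(c·0.184−b)/D = (91.696622·0.184−12.853032)/28.634731 = 0.140359
λ₂=(a−b·0.184)/D = (2.113875−12.853032·0.184)/28.634731 = -0.008768
w* = 0.140359·p + -0.008768·q:
  w_0 = 0.140359·4.2066 + -0.008768·21.8050 = 0.3992  (Intel)
  w_1 = 0.140359·0.3803 + -0.008768·13.5615 = -0.0655  (Merck)
  w_2 = 0.140359·1.3091 + -0.008768·16.3513 = 0.0404  (Pfizer)
  w_3 = 0.140359·4.4212 + -0.008768·23.2888 = 0.4163  (Alcoa)
  w_4 = 0.140359·2.5358 + -0.008768·16.6901 = 0.2096  (Lockheed)
Σw_i=1.0000  μᵀw=0.1840
σ²=wᵀΣw=λ₁·μ_p+λ₂ = 0.140359·0.184 + -0.008768 = 0.017058 ≈ 0.0171

0.0171


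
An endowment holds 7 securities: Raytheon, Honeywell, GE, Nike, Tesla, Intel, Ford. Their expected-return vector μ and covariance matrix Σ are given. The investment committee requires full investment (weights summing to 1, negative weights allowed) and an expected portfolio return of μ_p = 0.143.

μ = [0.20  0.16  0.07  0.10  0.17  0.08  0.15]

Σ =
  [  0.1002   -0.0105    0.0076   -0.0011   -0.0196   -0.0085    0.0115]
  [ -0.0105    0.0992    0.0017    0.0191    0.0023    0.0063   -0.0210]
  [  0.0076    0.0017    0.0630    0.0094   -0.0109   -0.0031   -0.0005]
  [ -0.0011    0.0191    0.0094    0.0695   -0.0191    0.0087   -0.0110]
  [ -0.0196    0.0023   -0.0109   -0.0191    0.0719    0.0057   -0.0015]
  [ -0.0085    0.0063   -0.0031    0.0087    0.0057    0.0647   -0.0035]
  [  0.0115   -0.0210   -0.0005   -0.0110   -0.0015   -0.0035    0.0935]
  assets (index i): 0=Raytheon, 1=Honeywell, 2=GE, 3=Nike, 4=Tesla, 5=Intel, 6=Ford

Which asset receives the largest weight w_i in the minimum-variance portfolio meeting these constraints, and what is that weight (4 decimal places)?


x=Σ⁻¹μ = [2.6979  1.7589  1.1393  2.0653  3.7295  0.9768  2.0130]
y=Σ⁻¹𝟙 = [14.0886  9.6341  16.2705  16.7711  23.5796  13.5771  14.0728]
a=μᵀx=2.121412  b=𝟙ᵀx=14.380849  c=𝟙ᵀy=107.993879  D=ac−b²=22.290653
λ₁=(c·0.143−b)/D = (107.993879·0.143−14.380849)/22.290653 = 0.047656
λ₂=(a−b·0.143)/D = (2.121412−14.380849·0.143)/22.290653 = 0.002914
w* = 0.047656·x + 0.002914·y:
  w_0 = 0.047656·2.6979 + 0.002914·14.0886 = 0.1696  (Raytheon)
  w_1 = 0.047656·1.7589 + 0.002914·9.6341 = 0.1119  (Honeywell)
  w_2 = 0.047656·1.1393 + 0.002914·16.2705 = 0.1017  (GE)
  w_3 = 0.047656·2.0653 + 0.002914·16.7711 = 0.1473  (Nike)
  w_4 = 0.047656·3.7295 + 0.002914·23.5796 = 0.2464  (Tesla)
  w_5 = 0.047656·0.9768 + 0.002914·13.5771 = 0.0861  (Intel)
  w_6 = 0.047656·2.0130 + 0.002914·14.0728 = 0.1369  (Ford)
Σw_i=1.0000  μᵀw=0.1430
σ²=wᵀΣw=λ₁·μ_p+λ₂ = 0.047656·0.143 + 0.002914 = 0.009729 ≈ 0.0097

Tesla (0.2464)


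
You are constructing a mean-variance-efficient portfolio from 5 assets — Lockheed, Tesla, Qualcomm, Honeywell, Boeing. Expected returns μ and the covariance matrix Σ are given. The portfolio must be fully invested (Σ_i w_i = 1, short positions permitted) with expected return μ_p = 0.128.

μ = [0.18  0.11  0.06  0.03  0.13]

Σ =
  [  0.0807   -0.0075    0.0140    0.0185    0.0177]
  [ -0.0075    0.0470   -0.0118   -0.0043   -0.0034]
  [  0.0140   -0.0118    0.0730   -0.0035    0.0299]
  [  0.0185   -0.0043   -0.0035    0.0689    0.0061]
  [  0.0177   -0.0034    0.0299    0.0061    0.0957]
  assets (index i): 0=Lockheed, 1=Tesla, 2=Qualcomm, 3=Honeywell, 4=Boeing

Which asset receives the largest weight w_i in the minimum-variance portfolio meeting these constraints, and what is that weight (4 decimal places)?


Tesla (0.4398)

u=Σ⁻¹μ = [2.2243  2.8803  0.4913  -0.0366  0.8982]
v=Σ⁻¹𝟙 = [8.0417  28.1334  15.7114  14.5432  4.1257]
a=μᵀu=0.862361  b=𝟙ᵀu=6.457508  c=𝟙ᵀv=70.555434  D=ac−b²=19.144845
λ₁=(c·0.128−b)/D = (70.555434·0.128−6.457508)/19.144845 = 0.134427
λ₂=(a−b·0.128)/D = (0.862361−6.457508·0.128)/19.144845 = 0.001870
w* = 0.134427·u + 0.001870·v:
  w_0 = 0.134427·2.2243 + 0.001870·8.0417 = 0.3140  (Lockheed)
  w_1 = 0.134427·2.8803 + 0.001870·28.1334 = 0.4398  (Tesla)
  w_2 = 0.134427·0.4913 + 0.001870·15.7114 = 0.0954  (Qualcomm)
  w_3 = 0.134427·-0.0366 + 0.001870·14.5432 = 0.0223  (Honeywell)
  w_4 = 0.134427·0.8982 + 0.001870·4.1257 = 0.1285  (Boeing)
Σw_i=1.0000  μᵀw=0.1280
σ²=wᵀΣw=λ₁·μ_p+λ₂ = 0.134427·0.128 + 0.001870 = 0.019077 ≈ 0.0191


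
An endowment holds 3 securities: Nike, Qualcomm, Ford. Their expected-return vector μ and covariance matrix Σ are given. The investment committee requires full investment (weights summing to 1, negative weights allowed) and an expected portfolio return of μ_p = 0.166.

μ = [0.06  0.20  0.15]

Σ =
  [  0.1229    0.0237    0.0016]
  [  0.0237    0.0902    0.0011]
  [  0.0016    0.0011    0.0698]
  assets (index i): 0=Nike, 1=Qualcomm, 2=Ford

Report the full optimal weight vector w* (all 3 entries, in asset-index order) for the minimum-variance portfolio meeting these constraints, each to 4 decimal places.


0.0700  0.4460  0.4841

x=Σ⁻¹μ = [0.0401  2.1810  2.1137]
y=Σ⁻¹𝟙 = [6.1612  9.2964  14.0389]
a=μᵀx=0.755658  b=𝟙ᵀx=4.334792  c=𝟙ᵀy=29.496535  D=ac−b²=3.498884
λ₁=(c·0.166−b)/D = (29.496535·0.166−4.334792)/3.498884 = 0.160518
λ₂=(a−b·0.166)/D = (0.755658−4.334792·0.166)/3.498884 = 0.010313
w* = 0.160518·x + 0.010313·y:
  w_0 = 0.160518·0.0401 + 0.010313·6.1612 = 0.0700  (Nike)
  w_1 = 0.160518·2.1810 + 0.010313·9.2964 = 0.4460  (Qualcomm)
  w_2 = 0.160518·2.1137 + 0.010313·14.0389 = 0.4841  (Ford)
Σw_i=1.0000  μᵀw=0.1660
σ²=wᵀΣw=λ₁·μ_p+λ₂ = 0.160518·0.166 + 0.010313 = 0.036959 ≈ 0.0370


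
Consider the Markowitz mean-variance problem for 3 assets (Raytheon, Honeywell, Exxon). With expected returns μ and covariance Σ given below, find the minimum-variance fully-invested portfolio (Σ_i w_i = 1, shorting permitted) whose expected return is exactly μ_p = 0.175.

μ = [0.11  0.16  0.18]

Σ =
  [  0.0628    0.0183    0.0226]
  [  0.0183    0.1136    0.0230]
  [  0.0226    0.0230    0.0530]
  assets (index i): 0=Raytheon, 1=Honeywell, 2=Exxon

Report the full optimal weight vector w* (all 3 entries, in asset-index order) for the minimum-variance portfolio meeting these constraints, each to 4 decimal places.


u=Σ⁻¹μ = [0.5057  0.7488  2.8556]
v=Σ⁻¹𝟙 = [10.0481  4.6392  12.5700]
a=μᵀu=0.689452  b=𝟙ᵀu=4.110164  c=𝟙ᵀv=27.257301  D=ac−b²=1.899158
λ₁=(c·0.175−b)/D = (27.257301·0.175−4.110164)/1.899158 = 0.347450
λ₂=(a−b·0.175)/D = (0.689452−4.110164·0.175)/1.899158 = -0.015705
w* = 0.347450·u + -0.015705·v:
  w_0 = 0.347450·0.5057 + -0.015705·10.0481 = 0.0179  (Raytheon)
  w_1 = 0.347450·0.7488 + -0.015705·4.6392 = 0.1873  (Honeywell)
  w_2 = 0.347450·2.8556 + -0.015705·12.5700 = 0.7948  (Exxon)
Σw_i=1.0000  μᵀw=0.1750
σ²=wᵀΣw=λ₁·μ_p+λ₂ = 0.347450·0.175 + -0.015705 = 0.045099 ≈ 0.0451

0.0179  0.1873  0.7948


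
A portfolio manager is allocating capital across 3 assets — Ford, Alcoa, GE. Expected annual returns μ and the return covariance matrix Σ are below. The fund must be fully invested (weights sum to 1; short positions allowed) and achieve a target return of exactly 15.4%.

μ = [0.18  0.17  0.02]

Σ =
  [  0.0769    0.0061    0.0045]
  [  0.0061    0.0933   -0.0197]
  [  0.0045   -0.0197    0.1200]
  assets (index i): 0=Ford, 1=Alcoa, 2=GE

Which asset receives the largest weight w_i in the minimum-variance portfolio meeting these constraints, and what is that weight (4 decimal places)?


Ford (0.4659)

x=Σ⁻¹μ = [2.1793  1.7585  0.3736]
y=Σ⁻¹𝟙 = [11.4694  12.0548  9.8822]
a=μᵀx=0.698697  b=𝟙ᵀx=4.311457  c=𝟙ᵀy=33.406458  D=ac−b²=4.752345
λ₁=(c·0.154−b)/D = (33.406458·0.154−4.311457)/4.752345 = 0.175311
λ₂=(a−b·0.154)/D = (0.698697−4.311457·0.154)/4.752345 = 0.007309
w* = 0.175311·x + 0.007309·y:
  w_0 = 0.175311·2.1793 + 0.007309·11.4694 = 0.4659  (Ford)
  w_1 = 0.175311·1.7585 + 0.007309·12.0548 = 0.3964  (Alcoa)
  w_2 = 0.175311·0.3736 + 0.007309·9.8822 = 0.1377  (GE)
Σw_i=1.0000  μᵀw=0.1540
σ²=wᵀΣw=λ₁·μ_p+λ₂ = 0.175311·0.154 + 0.007309 = 0.034306 ≈ 0.0343


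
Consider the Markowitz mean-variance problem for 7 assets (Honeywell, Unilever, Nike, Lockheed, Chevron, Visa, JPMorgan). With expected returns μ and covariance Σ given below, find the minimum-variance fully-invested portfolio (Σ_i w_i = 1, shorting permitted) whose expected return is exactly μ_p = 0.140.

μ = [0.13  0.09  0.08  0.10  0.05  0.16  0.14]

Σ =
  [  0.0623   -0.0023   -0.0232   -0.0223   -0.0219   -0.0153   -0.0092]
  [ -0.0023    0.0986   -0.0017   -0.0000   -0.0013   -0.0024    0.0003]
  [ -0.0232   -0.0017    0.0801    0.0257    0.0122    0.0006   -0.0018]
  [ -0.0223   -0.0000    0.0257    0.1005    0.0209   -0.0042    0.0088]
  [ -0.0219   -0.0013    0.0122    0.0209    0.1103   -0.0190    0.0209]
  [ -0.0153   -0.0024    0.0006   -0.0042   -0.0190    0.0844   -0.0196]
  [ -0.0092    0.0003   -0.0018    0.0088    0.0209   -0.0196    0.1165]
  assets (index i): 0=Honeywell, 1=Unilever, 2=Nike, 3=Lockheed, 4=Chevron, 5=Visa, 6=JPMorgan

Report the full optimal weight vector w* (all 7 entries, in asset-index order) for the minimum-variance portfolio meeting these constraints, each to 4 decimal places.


0.3357  0.0162  0.0392  0.0978  -0.0396  0.3431  0.2077

g=Σ⁻¹μ = [4.8883  1.1564  1.8372  1.3361  1.2403  3.5871  1.8932]
h=Σ⁻¹𝟙 = [41.3552  12.2428  18.9263  11.0682  15.3479  26.5820  12.9931]
a=μᵀg=1.921128  b=𝟙ᵀg=15.938504  c=𝟙ᵀh=138.515503  D=ac−b²=12.070023
λ₁=(c·0.140−b)/D = (138.515503·0.140−15.938504)/12.070023 = 0.286136
λ₂=(a−b·0.140)/D = (1.921128−15.938504·0.140)/12.070023 = -0.025705
w* = 0.286136·g + -0.025705·h:
  w_0 = 0.286136·4.8883 + -0.025705·41.3552 = 0.3357  (Honeywell)
  w_1 = 0.286136·1.1564 + -0.025705·12.2428 = 0.0162  (Unilever)
  w_2 = 0.286136·1.8372 + -0.025705·18.9263 = 0.0392  (Nike)
  w_3 = 0.286136·1.3361 + -0.025705·11.0682 = 0.0978  (Lockheed)
  w_4 = 0.286136·1.2403 + -0.025705·15.3479 = -0.0396  (Chevron)
  w_5 = 0.286136·3.5871 + -0.025705·26.5820 = 0.3431  (Visa)
  w_6 = 0.286136·1.8932 + -0.025705·12.9931 = 0.2077  (JPMorgan)
Σw_i=1.0000  μᵀw=0.1400
σ²=wᵀΣw=λ₁·μ_p+λ₂ = 0.286136·0.140 + -0.025705 = 0.014354 ≈ 0.0144


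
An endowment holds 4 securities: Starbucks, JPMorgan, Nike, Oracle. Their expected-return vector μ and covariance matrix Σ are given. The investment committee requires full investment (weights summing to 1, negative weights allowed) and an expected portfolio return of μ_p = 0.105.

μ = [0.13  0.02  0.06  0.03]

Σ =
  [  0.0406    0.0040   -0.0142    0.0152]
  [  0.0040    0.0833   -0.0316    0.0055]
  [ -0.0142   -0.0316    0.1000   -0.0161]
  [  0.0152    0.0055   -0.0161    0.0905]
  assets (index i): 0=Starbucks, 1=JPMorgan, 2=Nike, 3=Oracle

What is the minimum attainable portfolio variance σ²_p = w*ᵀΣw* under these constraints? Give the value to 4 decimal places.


g=Σ⁻¹μ = [3.6253  0.5560  1.2769  -0.0840]
h=Σ⁻¹𝟙 = [26.7496  18.0761  20.9905  9.1927]
a=μᵀg=0.556501  b=𝟙ᵀg=5.374177  c=𝟙ᵀh=75.008876  D=ac−b²=12.860702
λ₁=(c·0.105−b)/D = (75.008876·0.105−5.374177)/12.860702 = 0.194527
λ₂=(a−b·0.105)/D = (0.556501−5.374177·0.105)/12.860702 = -0.000606
w* = 0.194527·g + -0.000606·h:
  w_0 = 0.194527·3.6253 + -0.000606·26.7496 = 0.6890  (Starbucks)
  w_1 = 0.194527·0.5560 + -0.000606·18.0761 = 0.0972  (JPMorgan)
  w_2 = 0.194527·1.2769 + -0.000606·20.9905 = 0.2357  (Nike)
  w_3 = 0.194527·-0.0840 + -0.000606·9.1927 = -0.0219  (Oracle)
Σw_i=1.0000  μᵀw=0.1050
σ²=wᵀΣw=λ₁·μ_p+λ₂ = 0.194527·0.105 + -0.000606 = 0.019820 ≈ 0.0198

0.0198


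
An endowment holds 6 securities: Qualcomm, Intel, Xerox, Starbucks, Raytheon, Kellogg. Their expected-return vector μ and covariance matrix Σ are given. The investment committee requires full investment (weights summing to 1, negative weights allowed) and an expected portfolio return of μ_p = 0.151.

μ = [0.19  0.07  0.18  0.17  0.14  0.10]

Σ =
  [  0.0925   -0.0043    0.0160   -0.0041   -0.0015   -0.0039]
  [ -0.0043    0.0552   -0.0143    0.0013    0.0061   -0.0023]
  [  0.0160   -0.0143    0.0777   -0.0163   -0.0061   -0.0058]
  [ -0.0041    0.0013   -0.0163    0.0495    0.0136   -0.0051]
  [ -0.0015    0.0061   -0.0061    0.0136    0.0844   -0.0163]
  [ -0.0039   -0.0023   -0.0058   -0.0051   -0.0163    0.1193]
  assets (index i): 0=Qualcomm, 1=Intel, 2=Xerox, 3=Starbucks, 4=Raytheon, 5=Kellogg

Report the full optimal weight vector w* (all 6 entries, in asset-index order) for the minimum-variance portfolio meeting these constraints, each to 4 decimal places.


p=Σ⁻¹μ = [1.8325  2.1196  3.4817  4.4567  1.3583  1.4844]
q=Σ⁻¹𝟙 = [9.8927  23.4841  22.4255  26.3092  10.1732  12.7633]
a=μᵀp=2.219500  b=𝟙ᵀp=14.733234  c=𝟙ᵀq=105.047998  D=ac−b²=16.085791
λ₁=(c·0.151−b)/D = (105.047998·0.151−14.733234)/16.085791 = 0.070187
λ₂=(a−b·0.151)/D = (2.219500−14.733234·0.151)/16.085791 = -0.000324
w* = 0.070187·p + -0.000324·q:
  w_0 = 0.070187·1.8325 + -0.000324·9.8927 = 0.1254  (Qualcomm)
  w_1 = 0.070187·2.1196 + -0.000324·23.4841 = 0.1412  (Intel)
  w_2 = 0.070187·3.4817 + -0.000324·22.4255 = 0.2371  (Xerox)
  w_3 = 0.070187·4.4567 + -0.000324·26.3092 = 0.3043  (Starbucks)
  w_4 = 0.070187·1.3583 + -0.000324·10.1732 = 0.0920  (Raytheon)
  w_5 = 0.070187·1.4844 + -0.000324·12.7633 = 0.1000  (Kellogg)
Σw_i=1.0000  μᵀw=0.1510
σ²=wᵀΣw=λ₁·μ_p+λ₂ = 0.070187·0.151 + -0.000324 = 0.010274 ≈ 0.0103

0.1254  0.1412  0.2371  0.3043  0.0920  0.1000


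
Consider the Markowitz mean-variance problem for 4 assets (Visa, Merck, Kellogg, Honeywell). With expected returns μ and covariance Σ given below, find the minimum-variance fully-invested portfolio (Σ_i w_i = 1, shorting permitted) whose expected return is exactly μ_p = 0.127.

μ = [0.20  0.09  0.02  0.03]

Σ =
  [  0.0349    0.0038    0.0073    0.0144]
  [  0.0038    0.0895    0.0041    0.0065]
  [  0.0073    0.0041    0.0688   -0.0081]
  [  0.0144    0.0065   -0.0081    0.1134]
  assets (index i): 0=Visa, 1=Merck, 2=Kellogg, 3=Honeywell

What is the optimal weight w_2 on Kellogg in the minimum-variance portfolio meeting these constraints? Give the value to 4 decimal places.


g=Σ⁻¹μ = [5.9747  0.8146  -0.4593  -0.5736]
h=Σ⁻¹𝟙 = [22.4612  9.1948  12.3479  6.3211]
a=μᵀg=1.241865  b=𝟙ᵀg=5.756366  c=𝟙ᵀh=50.324987  D=ac−b²=29.361115
λ₁=(c·0.127−b)/D = (50.324987·0.127−5.756366)/29.361115 = 0.021624
λ₂=(a−b·0.127)/D = (1.241865−5.756366·0.127)/29.361115 = 0.017397
w* = 0.021624·g + 0.017397·h:
  w_0 = 0.021624·5.9747 + 0.017397·22.4612 = 0.5200  (Visa)
  w_1 = 0.021624·0.8146 + 0.017397·9.1948 = 0.1776  (Merck)
  w_2 = 0.021624·-0.4593 + 0.017397·12.3479 = 0.2049  (Kellogg)
  w_3 = 0.021624·-0.5736 + 0.017397·6.3211 = 0.0976  (Honeywell)
Σw_i=1.0000  μᵀw=0.1270
σ²=wᵀΣw=λ₁·μ_p+λ₂ = 0.021624·0.127 + 0.017397 = 0.020144 ≈ 0.0201

0.2049


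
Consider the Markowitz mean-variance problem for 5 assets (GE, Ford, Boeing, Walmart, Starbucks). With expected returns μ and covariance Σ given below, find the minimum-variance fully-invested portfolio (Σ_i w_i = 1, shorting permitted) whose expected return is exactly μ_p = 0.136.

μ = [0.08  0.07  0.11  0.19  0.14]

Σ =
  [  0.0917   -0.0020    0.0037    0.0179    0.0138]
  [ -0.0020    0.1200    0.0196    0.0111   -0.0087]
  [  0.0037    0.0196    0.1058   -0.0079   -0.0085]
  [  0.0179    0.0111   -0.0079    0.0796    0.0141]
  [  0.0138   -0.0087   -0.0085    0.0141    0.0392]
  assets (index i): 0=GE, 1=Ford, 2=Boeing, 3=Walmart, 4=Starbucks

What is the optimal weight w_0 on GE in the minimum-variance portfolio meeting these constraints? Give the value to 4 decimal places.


0.0371

x=Σ⁻¹μ = [-0.0383  0.4235  1.3684  1.8884  3.2964]
y=Σ⁻¹𝟙 = [5.5595  7.9351  10.3111  6.7814  25.1107]
a=μᵀx=0.997395  b=𝟙ᵀx=6.938414  c=𝟙ᵀy=55.697853  D=ac−b²=7.411194
λ₁=(c·0.136−b)/D = (55.697853·0.136−6.938414)/7.411194 = 0.085883
λ₂=(a−b·0.136)/D = (0.997395−6.938414·0.136)/7.411194 = 0.007255
w* = 0.085883·x + 0.007255·y:
  w_0 = 0.085883·-0.0383 + 0.007255·5.5595 = 0.0371  (GE)
  w_1 = 0.085883·0.4235 + 0.007255·7.9351 = 0.0939  (Ford)
  w_2 = 0.085883·1.3684 + 0.007255·10.3111 = 0.1923  (Boeing)
  w_3 = 0.085883·1.8884 + 0.007255·6.7814 = 0.2114  (Walmart)
  w_4 = 0.085883·3.2964 + 0.007255·25.1107 = 0.4653  (Starbucks)
Σw_i=1.0000  μᵀw=0.1360
σ²=wᵀΣw=λ₁·μ_p+λ₂ = 0.085883·0.136 + 0.007255 = 0.018935 ≈ 0.0189


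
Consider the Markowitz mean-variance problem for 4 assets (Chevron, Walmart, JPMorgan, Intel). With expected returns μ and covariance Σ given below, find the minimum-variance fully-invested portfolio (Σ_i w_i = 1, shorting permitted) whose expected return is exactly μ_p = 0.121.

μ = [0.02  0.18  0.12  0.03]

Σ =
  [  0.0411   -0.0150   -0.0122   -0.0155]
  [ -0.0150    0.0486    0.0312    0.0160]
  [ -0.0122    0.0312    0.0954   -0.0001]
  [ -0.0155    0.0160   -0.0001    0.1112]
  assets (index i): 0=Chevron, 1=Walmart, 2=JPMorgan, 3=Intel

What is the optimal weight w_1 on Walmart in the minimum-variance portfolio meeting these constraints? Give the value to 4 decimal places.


0.6117

u=Σ⁻¹μ = [2.0633  4.2820  0.1213  -0.0586]
v=Σ⁻¹𝟙 = [39.6128  24.2809  7.6186  11.0276]
a=μᵀu=0.824812  b=𝟙ᵀu=6.407876  c=𝟙ᵀv=82.539912  D=ac−b²=27.019050
λ₁=(c·0.121−b)/D = (82.539912·0.121−6.407876)/27.019050 = 0.132479
λ₂=(a−b·0.121)/D = (0.824812−6.407876·0.121)/27.019050 = 0.001831
w* = 0.132479·u + 0.001831·v:
  w_0 = 0.132479·2.0633 + 0.001831·39.6128 = 0.3459  (Chevron)
  w_1 = 0.132479·4.2820 + 0.001831·24.2809 = 0.6117  (Walmart)
  w_2 = 0.132479·0.1213 + 0.001831·7.6186 = 0.0300  (JPMorgan)
  w_3 = 0.132479·-0.0586 + 0.001831·11.0276 = 0.0124  (Intel)
Σw_i=1.0000  μᵀw=0.1210
σ²=wᵀΣw=λ₁·μ_p+λ₂ = 0.132479·0.121 + 0.001831 = 0.017860 ≈ 0.0179


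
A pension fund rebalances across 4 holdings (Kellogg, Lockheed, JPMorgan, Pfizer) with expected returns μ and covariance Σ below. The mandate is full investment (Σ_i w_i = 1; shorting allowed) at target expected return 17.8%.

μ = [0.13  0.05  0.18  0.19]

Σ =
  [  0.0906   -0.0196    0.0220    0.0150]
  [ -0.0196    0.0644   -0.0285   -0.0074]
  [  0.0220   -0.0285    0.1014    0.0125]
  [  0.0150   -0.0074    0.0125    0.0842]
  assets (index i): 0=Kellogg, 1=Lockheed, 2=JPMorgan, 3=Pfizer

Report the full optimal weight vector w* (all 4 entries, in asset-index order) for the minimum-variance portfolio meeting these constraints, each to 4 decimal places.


p=Σ⁻¹μ = [1.1198  2.1858  1.9041  1.9665]
q=Σ⁻¹𝟙 = [11.7771  26.2155  13.4314  10.0884]
a=μᵀp=0.971240  b=𝟙ᵀp=7.176251  c=𝟙ᵀq=61.512452  D=ac−b²=8.244806
λ₁=(c·0.178−b)/D = (61.512452·0.178−7.176251)/8.244806 = 0.457617
λ₂=(a−b·0.178)/D = (0.971240−7.176251·0.178)/8.244806 = -0.037130
w* = 0.457617·p + -0.037130·q:
  w_0 = 0.457617·1.1198 + -0.037130·11.7771 = 0.0752  (Kellogg)
  w_1 = 0.457617·2.1858 + -0.037130·26.2155 = 0.0269  (Lockheed)
  w_2 = 0.457617·1.9041 + -0.037130·13.4314 = 0.3727  (JPMorgan)
  w_3 = 0.457617·1.9665 + -0.037130·10.0884 = 0.5253  (Pfizer)
Σw_i=1.0000  μᵀw=0.1780
σ²=wᵀΣw=λ₁·μ_p+λ₂ = 0.457617·0.178 + -0.037130 = 0.044326 ≈ 0.0443

0.0752  0.0269  0.3727  0.5253


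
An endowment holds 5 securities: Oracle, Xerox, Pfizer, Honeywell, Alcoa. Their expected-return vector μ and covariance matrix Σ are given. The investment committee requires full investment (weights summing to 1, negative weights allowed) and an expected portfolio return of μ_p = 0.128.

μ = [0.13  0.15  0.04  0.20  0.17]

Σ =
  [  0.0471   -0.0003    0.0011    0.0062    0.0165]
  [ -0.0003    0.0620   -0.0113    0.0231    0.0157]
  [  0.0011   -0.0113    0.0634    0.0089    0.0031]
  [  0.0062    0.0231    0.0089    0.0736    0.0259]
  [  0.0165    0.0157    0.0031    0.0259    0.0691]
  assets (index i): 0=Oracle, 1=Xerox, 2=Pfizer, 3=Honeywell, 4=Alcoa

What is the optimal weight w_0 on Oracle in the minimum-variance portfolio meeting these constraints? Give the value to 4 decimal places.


u=Σ⁻¹μ = [2.2271  1.7208  0.6308  1.5924  0.9123]
v=Σ⁻¹𝟙 = [19.1161  17.3700  17.9275  2.9288  4.0585]
a=μᵀu=1.046441  b=𝟙ᵀu=7.083407  c=𝟙ᵀv=61.400962  D=ac−b²=14.077823
λ₁=(c·0.128−b)/D = (61.400962·0.128−7.083407)/14.077823 = 0.055116
λ₂=(a−b·0.128)/D = (1.046441−7.083407·0.128)/14.077823 = 0.009928
w* = 0.055116·u + 0.009928·v:
  w_0 = 0.055116·2.2271 + 0.009928·19.1161 = 0.3125  (Oracle)
  w_1 = 0.055116·1.7208 + 0.009928·17.3700 = 0.2673  (Xerox)
  w_2 = 0.055116·0.6308 + 0.009928·17.9275 = 0.2128  (Pfizer)
  w_3 = 0.055116·1.5924 + 0.009928·2.9288 = 0.1168  (Honeywell)
  w_4 = 0.055116·0.9123 + 0.009928·4.0585 = 0.0906  (Alcoa)
Σw_i=1.0000  μᵀw=0.1280
σ²=wᵀΣw=λ₁·μ_p+λ₂ = 0.055116·0.128 + 0.009928 = 0.016983 ≈ 0.0170

0.3125


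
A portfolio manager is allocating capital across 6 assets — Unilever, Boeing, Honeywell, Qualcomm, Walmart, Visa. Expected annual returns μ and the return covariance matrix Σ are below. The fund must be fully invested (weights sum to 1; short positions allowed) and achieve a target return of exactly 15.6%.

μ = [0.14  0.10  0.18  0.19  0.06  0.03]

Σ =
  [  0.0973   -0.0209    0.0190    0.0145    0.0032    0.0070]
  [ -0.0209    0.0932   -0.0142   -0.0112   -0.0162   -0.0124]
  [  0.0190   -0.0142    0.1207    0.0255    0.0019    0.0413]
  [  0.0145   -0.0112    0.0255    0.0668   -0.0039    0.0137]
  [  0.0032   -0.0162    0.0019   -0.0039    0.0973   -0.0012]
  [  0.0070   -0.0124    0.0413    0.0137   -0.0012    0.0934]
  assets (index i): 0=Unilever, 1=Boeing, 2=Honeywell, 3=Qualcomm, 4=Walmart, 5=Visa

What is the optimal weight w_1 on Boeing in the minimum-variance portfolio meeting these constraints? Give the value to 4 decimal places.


p=Σ⁻¹μ = [1.2514  1.9551  1.0792  2.6200  0.9805  -0.3619]
q=Σ⁻¹𝟙 = [10.6547  18.7801  2.4605  13.7215  13.6727  9.4764]
a=μᵀp=1.110740  b=𝟙ᵀp=7.524316  c=𝟙ᵀq=68.766003  D=ac−b²=19.765810
λ₁=(c·0.156−b)/D = (68.766003·0.156−7.524316)/19.765810 = 0.162057
λ₂=(a−b·0.156)/D = (1.110740−7.524316·0.156)/19.765810 = -0.003190
w* = 0.162057·p + -0.003190·q:
  w_0 = 0.162057·1.2514 + -0.003190·10.6547 = 0.1688  (Unilever)
  w_1 = 0.162057·1.9551 + -0.003190·18.7801 = 0.2569  (Boeing)
  w_2 = 0.162057·1.0792 + -0.003190·2.4605 = 0.1670  (Honeywell)
  w_3 = 0.162057·2.6200 + -0.003190·13.7215 = 0.3808  (Qualcomm)
  w_4 = 0.162057·0.9805 + -0.003190·13.6727 = 0.1153  (Walmart)
  w_5 = 0.162057·-0.3619 + -0.003190·9.4764 = -0.0889  (Visa)
Σw_i=1.0000  μᵀw=0.1560
σ²=wᵀΣw=λ₁·μ_p+λ₂ = 0.162057·0.156 + -0.003190 = 0.022091 ≈ 0.0221

0.2569


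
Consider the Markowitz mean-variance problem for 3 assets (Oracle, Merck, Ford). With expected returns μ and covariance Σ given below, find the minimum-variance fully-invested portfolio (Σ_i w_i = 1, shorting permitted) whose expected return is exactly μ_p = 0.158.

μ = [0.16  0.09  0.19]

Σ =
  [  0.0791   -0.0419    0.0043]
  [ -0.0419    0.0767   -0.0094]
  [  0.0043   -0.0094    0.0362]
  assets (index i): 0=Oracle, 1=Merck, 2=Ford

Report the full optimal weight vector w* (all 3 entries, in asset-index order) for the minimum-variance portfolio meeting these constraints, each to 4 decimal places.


u=Σ⁻¹μ = [3.8077  3.9675  5.8266]
v=Σ⁻¹𝟙 = [27.9945  32.3378  32.6961]
a=μᵀu=2.073354  b=𝟙ᵀu=13.601780  c=𝟙ᵀv=93.028400  D=ac−b²=7.872376
λ₁=(c·0.158−b)/D = (93.028400·0.158−13.601780)/7.872376 = 0.139311
λ₂=(a−b·0.158)/D = (2.073354−13.601780·0.158)/7.872376 = -0.009619
w* = 0.139311·u + -0.009619·v:
  w_0 = 0.139311·3.8077 + -0.009619·27.9945 = 0.2612  (Oracle)
  w_1 = 0.139311·3.9675 + -0.009619·32.3378 = 0.2417  (Merck)
  w_2 = 0.139311·5.8266 + -0.009619·32.6961 = 0.4972  (Ford)
Σw_i=1.0000  μᵀw=0.1580
σ²=wᵀΣw=λ₁·μ_p+λ₂ = 0.139311·0.158 + -0.009619 = 0.012392 ≈ 0.0124

0.2612  0.2417  0.4972


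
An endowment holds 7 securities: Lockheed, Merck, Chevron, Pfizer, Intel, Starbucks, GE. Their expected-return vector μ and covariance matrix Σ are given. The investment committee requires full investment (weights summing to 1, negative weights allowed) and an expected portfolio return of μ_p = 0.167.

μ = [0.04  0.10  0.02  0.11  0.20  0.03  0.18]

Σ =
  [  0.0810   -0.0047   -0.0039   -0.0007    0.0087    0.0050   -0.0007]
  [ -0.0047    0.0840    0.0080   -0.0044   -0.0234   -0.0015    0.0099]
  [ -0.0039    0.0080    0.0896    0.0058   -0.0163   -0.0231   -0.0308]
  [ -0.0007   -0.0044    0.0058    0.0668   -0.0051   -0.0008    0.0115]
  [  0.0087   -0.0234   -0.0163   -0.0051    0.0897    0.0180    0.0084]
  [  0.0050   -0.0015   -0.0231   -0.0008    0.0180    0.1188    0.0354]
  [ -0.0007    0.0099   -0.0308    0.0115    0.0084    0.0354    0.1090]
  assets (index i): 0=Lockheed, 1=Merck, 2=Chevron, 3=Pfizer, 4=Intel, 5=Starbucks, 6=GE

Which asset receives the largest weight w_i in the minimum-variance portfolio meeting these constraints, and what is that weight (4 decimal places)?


u=Σ⁻¹μ = [0.3882  1.8318  0.8907  1.6528  2.8738  -0.4341  1.4843]
v=Σ⁻¹𝟙 = [12.1177  15.3899  16.5865  14.6506  15.7648  6.7786  7.5791]
a=μᵀu=1.227243  b=𝟙ᵀu=8.687542  c=𝟙ᵀv=88.867231  D=ac−b²=33.588266
λ₁=(c·0.167−b)/D = (88.867231·0.167−8.687542)/33.588266 = 0.183197
λ₂=(a−b·0.167)/D = (1.227243−8.687542·0.167)/33.588266 = -0.006656
w* = 0.183197·u + -0.006656·v:
  w_0 = 0.183197·0.3882 + -0.006656·12.1177 = -0.0095  (Lockheed)
  w_1 = 0.183197·1.8318 + -0.006656·15.3899 = 0.2331  (Merck)
  w_2 = 0.183197·0.8907 + -0.006656·16.5865 = 0.0528  (Chevron)
  w_3 = 0.183197·1.6528 + -0.006656·14.6506 = 0.2053  (Pfizer)
  w_4 = 0.183197·2.8738 + -0.006656·15.7648 = 0.4215  (Intel)
  w_5 = 0.183197·-0.4341 + -0.006656·6.7786 = -0.1246  (Starbucks)
  w_6 = 0.183197·1.4843 + -0.006656·7.5791 = 0.2215  (GE)
Σw_i=1.0000  μᵀw=0.1670
σ²=wᵀΣw=λ₁·μ_p+λ₂ = 0.183197·0.167 + -0.006656 = 0.023938 ≈ 0.0239

Intel (0.4215)


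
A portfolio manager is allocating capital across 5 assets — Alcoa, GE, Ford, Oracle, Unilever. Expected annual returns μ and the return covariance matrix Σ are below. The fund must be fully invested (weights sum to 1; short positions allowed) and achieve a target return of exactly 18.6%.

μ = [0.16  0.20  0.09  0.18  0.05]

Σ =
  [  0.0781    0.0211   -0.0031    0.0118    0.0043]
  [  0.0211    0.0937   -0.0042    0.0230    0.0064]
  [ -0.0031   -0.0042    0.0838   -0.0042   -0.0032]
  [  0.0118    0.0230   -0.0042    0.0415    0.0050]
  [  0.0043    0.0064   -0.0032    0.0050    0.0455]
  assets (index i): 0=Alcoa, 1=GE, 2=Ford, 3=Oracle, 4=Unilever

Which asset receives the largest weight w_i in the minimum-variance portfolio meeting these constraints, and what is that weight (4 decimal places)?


p=Σ⁻¹μ = [1.2716  1.0166  1.3676  3.4847  0.5490]
q=Σ⁻¹𝟙 = [8.5125  3.4228  14.1131  18.8442  19.6139]
a=μᵀp=1.184537  b=𝟙ᵀp=7.689384  c=𝟙ᵀq=64.506434  D=ac−b²=17.283640
λ₁=(c·0.186−b)/D = (64.506434·0.186−7.689384)/17.283640 = 0.249300
λ₂=(a−b·0.186)/D = (1.184537−7.689384·0.186)/17.283640 = -0.014215
w* = 0.249300·p + -0.014215·q:
  w_0 = 0.249300·1.2716 + -0.014215·8.5125 = 0.1960  (Alcoa)
  w_1 = 0.249300·1.0166 + -0.014215·3.4228 = 0.2048  (GE)
  w_2 = 0.249300·1.3676 + -0.014215·14.1131 = 0.1403  (Ford)
  w_3 = 0.249300·3.4847 + -0.014215·18.8442 = 0.6009  (Oracle)
  w_4 = 0.249300·0.5490 + -0.014215·19.6139 = -0.1419  (Unilever)
Σw_i=1.0000  μᵀw=0.1860
σ²=wᵀΣw=λ₁·μ_p+λ₂ = 0.249300·0.186 + -0.014215 = 0.032155 ≈ 0.0322

Oracle (0.6009)


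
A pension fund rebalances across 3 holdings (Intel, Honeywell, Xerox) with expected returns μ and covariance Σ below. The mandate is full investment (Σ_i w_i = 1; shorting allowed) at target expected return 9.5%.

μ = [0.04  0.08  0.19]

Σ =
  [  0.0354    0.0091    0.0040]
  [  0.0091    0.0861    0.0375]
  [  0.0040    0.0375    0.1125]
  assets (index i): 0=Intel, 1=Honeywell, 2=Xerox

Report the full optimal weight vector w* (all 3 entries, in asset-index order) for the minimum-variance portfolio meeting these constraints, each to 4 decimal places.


0.5461  0.1190  0.3349

p=Σ⁻¹μ = [0.9143  0.1300  1.6131]
q=Σ⁻¹𝟙 = [25.9623  6.3183  5.8597]
a=μᵀp=0.353449  b=𝟙ᵀp=2.657295  c=𝟙ᵀq=38.140262  D=ac−b²=6.419432
λ₁=(c·0.095−b)/D = (38.140262·0.095−2.657295)/6.419432 = 0.150485
λ₂=(a−b·0.095)/D = (0.353449−2.657295·0.095)/6.419432 = 0.015734
w* = 0.150485·p + 0.015734·q:
  w_0 = 0.150485·0.9143 + 0.015734·25.9623 = 0.5461  (Intel)
  w_1 = 0.150485·0.1300 + 0.015734·6.3183 = 0.1190  (Honeywell)
  w_2 = 0.150485·1.6131 + 0.015734·5.8597 = 0.3349  (Xerox)
Σw_i=1.0000  μᵀw=0.0950
σ²=wᵀΣw=λ₁·μ_p+λ₂ = 0.150485·0.095 + 0.015734 = 0.030031 ≈ 0.0300


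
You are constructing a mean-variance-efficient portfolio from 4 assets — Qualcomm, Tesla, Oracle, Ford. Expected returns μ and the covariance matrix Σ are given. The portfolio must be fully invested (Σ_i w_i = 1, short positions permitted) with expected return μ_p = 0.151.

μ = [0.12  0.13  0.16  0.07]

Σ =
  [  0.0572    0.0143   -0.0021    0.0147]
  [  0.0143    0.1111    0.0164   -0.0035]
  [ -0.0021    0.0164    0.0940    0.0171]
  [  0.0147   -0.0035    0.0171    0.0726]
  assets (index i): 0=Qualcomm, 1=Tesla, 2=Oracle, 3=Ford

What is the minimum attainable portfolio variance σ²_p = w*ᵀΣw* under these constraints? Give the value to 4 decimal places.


0.0428

p=Σ⁻¹μ = [1.9209  0.6970  1.5804  0.2366]
q=Σ⁻¹𝟙 = [13.7939  6.3190  8.1397  9.3685]
a=μᵀp=0.590543  b=𝟙ᵀp=4.434900  c=𝟙ᵀq=37.621241  D=ac−b²=2.548615
λ₁=(c·0.151−b)/D = (37.621241·0.151−4.434900)/2.548615 = 0.488857
λ₂=(a−b·0.151)/D = (0.590543−4.434900·0.151)/2.548615 = -0.031047
w* = 0.488857·p + -0.031047·q:
  w_0 = 0.488857·1.9209 + -0.031047·13.7939 = 0.5108  (Qualcomm)
  w_1 = 0.488857·0.6970 + -0.031047·6.3190 = 0.1446  (Tesla)
  w_2 = 0.488857·1.5804 + -0.031047·8.1397 = 0.5199  (Oracle)
  w_3 = 0.488857·0.2366 + -0.031047·9.3685 = -0.1752  (Ford)
Σw_i=1.0000  μᵀw=0.1510
σ²=wᵀΣw=λ₁·μ_p+λ₂ = 0.488857·0.151 + -0.031047 = 0.042770 ≈ 0.0428


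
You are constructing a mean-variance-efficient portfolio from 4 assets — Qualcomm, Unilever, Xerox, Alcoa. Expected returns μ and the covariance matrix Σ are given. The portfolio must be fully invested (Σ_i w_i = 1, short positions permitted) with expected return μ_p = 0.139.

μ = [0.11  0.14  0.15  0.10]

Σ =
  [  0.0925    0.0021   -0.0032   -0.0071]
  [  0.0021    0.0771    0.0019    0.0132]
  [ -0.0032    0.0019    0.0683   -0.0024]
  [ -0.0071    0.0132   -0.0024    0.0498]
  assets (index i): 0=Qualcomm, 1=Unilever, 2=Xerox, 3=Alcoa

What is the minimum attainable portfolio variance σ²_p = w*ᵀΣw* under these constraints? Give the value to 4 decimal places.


0.0271

p=Σ⁻¹μ = [1.3865  1.3881  2.2910  1.9482]
q=Σ⁻¹𝟙 = [12.7158  8.7562  15.7078  20.3293]
a=μᵀp=0.885309  b=𝟙ᵀp=7.013717  c=𝟙ᵀq=57.509183  D=ac−b²=1.721149
λ₁=(c·0.139−b)/D = (57.509183·0.139−7.013717)/1.721149 = 0.569422
λ₂=(a−b·0.139)/D = (0.885309−7.013717·0.139)/1.721149 = -0.052057
w* = 0.569422·p + -0.052057·q:
  w_0 = 0.569422·1.3865 + -0.052057·12.7158 = 0.1275  (Qualcomm)
  w_1 = 0.569422·1.3881 + -0.052057·8.7562 = 0.3346  (Unilever)
  w_2 = 0.569422·2.2910 + -0.052057·15.7078 = 0.4868  (Xerox)
  w_3 = 0.569422·1.9482 + -0.052057·20.3293 = 0.0511  (Alcoa)
Σw_i=1.0000  μᵀw=0.1390
σ²=wᵀΣw=λ₁·μ_p+λ₂ = 0.569422·0.139 + -0.052057 = 0.027092 ≈ 0.0271
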